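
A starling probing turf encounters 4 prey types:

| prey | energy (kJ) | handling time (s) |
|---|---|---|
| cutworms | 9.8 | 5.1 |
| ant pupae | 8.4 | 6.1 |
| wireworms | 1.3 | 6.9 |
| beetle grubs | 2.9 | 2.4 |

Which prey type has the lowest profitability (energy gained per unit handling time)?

wireworms

Profitability E/h (kJ/s): cutworms = 9.8/5.1 = 1.92, ant pupae = 8.4/6.1 = 1.38, wireworms = 1.3/6.9 = 0.188, beetle grubs = 2.9/2.4 = 1.21.
Ranked: cutworms > ant pupae > beetle grubs > wireworms.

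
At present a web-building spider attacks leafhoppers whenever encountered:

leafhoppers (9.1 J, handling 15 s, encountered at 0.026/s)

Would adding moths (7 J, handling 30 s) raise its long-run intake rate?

Yes

On leafhoppers alone, R = ΣλE/(1+Σλh) = 0.2366/1.39 = 0.1702 J/s.
moths: E/h = 7/30 = 0.2333 J/s.
Since 0.2333 > R, including moths increases the long-run rate.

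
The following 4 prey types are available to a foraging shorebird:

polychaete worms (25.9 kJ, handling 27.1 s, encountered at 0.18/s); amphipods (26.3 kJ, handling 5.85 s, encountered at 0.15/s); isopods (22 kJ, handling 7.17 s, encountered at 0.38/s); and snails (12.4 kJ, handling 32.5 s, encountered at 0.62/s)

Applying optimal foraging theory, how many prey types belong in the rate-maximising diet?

Rank by E/h (kJ/s): amphipods 4.5, isopods 3.07, polychaete worms 0.956, snails 0.382. Include each in turn until the next type's E/h falls below the running intake rate.
Rate on top 1: 2.101. isopods: 3.07 > 2.101 → include.
Rate on top 2: 2.674. polychaete worms: 0.956 < 2.674 → exclude; stop.
Optimal diet: amphipods, isopods — 2 of 4 types.

2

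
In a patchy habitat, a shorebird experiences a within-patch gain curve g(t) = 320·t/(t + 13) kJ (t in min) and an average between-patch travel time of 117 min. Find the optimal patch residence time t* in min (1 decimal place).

39.0 min

Maximise g(t)/(T+t): set derivative to zero → g'(t)(T+t) = g(t).
g'(t) = 320·13/(t + 13)². Setting 320·13/(t+13)² = 320t/[(t+13)(117+t)] gives 13(117+t) = t(t+13), so t² = 13×117 = 1521.
t* = √1521 = 39 min.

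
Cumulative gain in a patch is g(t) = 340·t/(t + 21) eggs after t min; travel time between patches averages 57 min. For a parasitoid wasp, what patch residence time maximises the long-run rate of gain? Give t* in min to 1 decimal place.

34.6 min

Optimal t* satisfies g'(t*) = g(t*)/(T + t*).
g'(t) = 340·21/(t + 21)². Setting 340·21/(t+21)² = 340t/[(t+21)(57+t)] gives 21(57+t) = t(t+21), so t² = 21×57 = 1197.
t* = √1197 = 34.6 min.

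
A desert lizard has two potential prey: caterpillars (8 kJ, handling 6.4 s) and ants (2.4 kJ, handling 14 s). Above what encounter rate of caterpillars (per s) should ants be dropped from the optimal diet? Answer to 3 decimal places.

0.025 per s

The zero-one rule: include ants iff E₂/h₂ > λE₁/(1+λh₁). Equality gives the switch point.
λE₁h₂ = E₂ + λE₂h₁ ⇒ λ = E₂/(E₁h₂ − E₂h₁) = 2.4/(112 − 15.36) = 0.02483 per s.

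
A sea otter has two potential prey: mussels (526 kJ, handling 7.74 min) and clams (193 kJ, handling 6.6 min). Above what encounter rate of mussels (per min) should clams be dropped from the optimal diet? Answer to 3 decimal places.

0.098 per min

Drop clams once their profitability E₂/h₂ falls below the rate achievable on mussels alone: E₂/h₂ = λE₁/(1 + λh₁).
Solve for λ: λE₁h₂ = E₂(1 + λh₁) → λ(E₁h₂ − E₂h₁) = E₂ → λ = E₂/(E₁h₂ − E₂h₁).
λ = 193/(526×6.6 − 193×7.74) = 193/1978 = 0.09758 per min.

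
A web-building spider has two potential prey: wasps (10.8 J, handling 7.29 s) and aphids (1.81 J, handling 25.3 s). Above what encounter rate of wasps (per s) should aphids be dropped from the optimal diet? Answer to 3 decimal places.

Drop aphids once their profitability E₂/h₂ falls below the rate achievable on wasps alone: E₂/h₂ = λE₁/(1 + λh₁).
Solve for λ: λE₁h₂ = E₂(1 + λh₁) → λ(E₁h₂ − E₂h₁) = E₂ → λ = E₂/(E₁h₂ − E₂h₁).
λ = 1.81/(10.8×25.3 − 1.81×7.29) = 1.81/260 = 0.00696 per s.

0.007 per s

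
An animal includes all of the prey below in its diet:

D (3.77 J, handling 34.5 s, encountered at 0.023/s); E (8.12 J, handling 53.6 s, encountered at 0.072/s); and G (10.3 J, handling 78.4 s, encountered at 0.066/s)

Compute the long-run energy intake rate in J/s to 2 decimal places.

R = Σλ_iE_i / (1 + Σλ_ih_i)
Numerator: 0.023×3.77 + 0.072×8.12 + 0.066×10.3 = 1.351
Denominator: 1 + 0.023×34.5 + 0.072×53.6 + 0.066×78.4 = 10.83
R = 1.351/10.83 = 0.1248 J/s

0.12 J/s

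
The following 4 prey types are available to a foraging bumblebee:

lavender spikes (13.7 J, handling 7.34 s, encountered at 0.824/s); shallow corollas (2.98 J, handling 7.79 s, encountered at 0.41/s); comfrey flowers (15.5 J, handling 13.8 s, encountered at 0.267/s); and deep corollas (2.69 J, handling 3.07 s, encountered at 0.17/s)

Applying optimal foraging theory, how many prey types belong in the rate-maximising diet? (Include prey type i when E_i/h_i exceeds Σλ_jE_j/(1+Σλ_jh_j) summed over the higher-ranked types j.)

Rank by E/h (J/s): lavender spikes 1.87, comfrey flowers 1.12, deep corollas 0.876, shallow corollas 0.383. Include each in turn until the next type's E/h falls below the running intake rate.
Rate on top 1: 1.602. comfrey flowers: 1.12 < 1.602 → exclude; stop.
Optimal diet: lavender spikes — 1 of 4 types.

1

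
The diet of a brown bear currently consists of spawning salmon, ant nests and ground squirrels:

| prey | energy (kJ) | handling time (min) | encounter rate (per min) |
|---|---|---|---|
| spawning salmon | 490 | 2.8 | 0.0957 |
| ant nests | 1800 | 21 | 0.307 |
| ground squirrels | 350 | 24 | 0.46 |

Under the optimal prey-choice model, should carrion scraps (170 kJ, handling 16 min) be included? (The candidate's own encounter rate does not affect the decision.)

Intake rate on the current diet: R = (0.0957×490 + 0.307×1800 + 0.46×350) / (1 + 0.0957×2.8 + 0.307×21 + 0.46×24) = 760.5/18.75 = 40.55 kJ/min.
Profitability of carrion scraps: 170/16 = 10.62 kJ/min.
Since 10.62 < R, time spent handling carrion scraps is better spent searching.

No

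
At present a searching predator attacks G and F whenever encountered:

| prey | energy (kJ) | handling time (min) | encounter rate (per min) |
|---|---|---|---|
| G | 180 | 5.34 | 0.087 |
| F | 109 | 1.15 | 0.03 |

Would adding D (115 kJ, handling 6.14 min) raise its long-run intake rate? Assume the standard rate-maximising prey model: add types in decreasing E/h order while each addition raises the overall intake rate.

Current rate: (0.087×180 + 0.03×109)/(1 + 0.087×5.34 + 0.03×1.15) = 12.63 kJ/min.
D: E/h = 115/6.14 = 18.73 kJ/min.
18.73 > 12.63, so adding D raises the average — include it.

Yes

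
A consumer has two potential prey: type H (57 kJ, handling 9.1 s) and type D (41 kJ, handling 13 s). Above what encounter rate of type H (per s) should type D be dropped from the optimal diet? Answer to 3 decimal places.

At the threshold, the rate on type H alone equals the profitability of type D: λ·57/(1 + λ·9.1) = 41/13 = 3.154.
Rearranging, λ(57 − 3.154×9.1) = 3.154, so λ = 3.154/28.3 = 0.1114 per s.

0.111 per s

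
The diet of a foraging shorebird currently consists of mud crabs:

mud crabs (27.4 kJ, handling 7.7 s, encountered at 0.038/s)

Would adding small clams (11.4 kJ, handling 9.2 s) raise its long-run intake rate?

Intake rate on the current diet: R = (0.038×27.4) / (1 + 0.038×7.7) = 1.041/1.293 = 0.8055 kJ/s.
small clams: E/h = 11.4/9.2 = 1.239 kJ/s.
Since 1.239 > R, including small clams increases the long-run rate.

Yes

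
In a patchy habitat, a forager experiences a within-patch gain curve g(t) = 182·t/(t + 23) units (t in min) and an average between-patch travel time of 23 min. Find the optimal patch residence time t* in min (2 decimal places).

23.00 min

By the marginal value theorem, leave when the instantaneous gain rate g'(t) equals the habitat-wide average g(t)/(T + t).
g'(t) = 182·23/(t + 23)². Setting 182·23/(t+23)² = 182t/[(t+23)(23+t)] gives 23(23+t) = t(t+23), so t² = 23×23 = 529.
t* = √529 = 23 min.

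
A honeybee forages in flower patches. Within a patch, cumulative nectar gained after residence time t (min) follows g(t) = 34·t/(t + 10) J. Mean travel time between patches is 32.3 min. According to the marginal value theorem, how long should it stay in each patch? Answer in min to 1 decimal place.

Maximise g(t)/(T+t): set derivative to zero → g'(t)(T+t) = g(t).
g'(t) = 34·10/(t + 10)². Setting 34·10/(t+10)² = 34t/[(t+10)(32.3+t)] gives 10(32.3+t) = t(t+10), so t² = 10×32.3 = 323.
t* = √323 = 17.97 min.

18.0 min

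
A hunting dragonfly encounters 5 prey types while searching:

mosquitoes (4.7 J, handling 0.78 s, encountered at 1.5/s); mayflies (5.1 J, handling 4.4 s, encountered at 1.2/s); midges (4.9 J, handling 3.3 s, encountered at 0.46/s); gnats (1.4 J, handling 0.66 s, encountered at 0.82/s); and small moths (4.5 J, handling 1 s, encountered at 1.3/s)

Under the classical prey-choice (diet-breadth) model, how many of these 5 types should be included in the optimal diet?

2

E/h in descending order: mosquitoes 6.03, small moths 4.5, gnats 2.12, midges 1.48, mayflies 1.16 J/s. The optimal diet is the largest prefix of this list for which every included type satisfies E_i/h_i > R on the types above it.
Rate on top 1: 3.249. small moths: 4.5 > 3.249 → include.
Rate on top 2: 3.718. gnats: 2.12 < 3.718 → exclude; stop.
Optimal diet: mosquitoes, small moths — 2 of 5 types.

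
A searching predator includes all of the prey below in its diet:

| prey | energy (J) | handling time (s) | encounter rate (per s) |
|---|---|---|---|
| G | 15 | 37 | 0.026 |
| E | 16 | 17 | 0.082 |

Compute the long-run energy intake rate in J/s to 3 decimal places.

0.507 J/s

R = Σλ_iE_i / (1 + Σλ_ih_i)
Numerator: 0.026×15 + 0.082×16 = 1.702
Denominator: 1 + 0.026×37 + 0.082×17 = 3.356
R = 1.702/3.356 = 0.5072 J/s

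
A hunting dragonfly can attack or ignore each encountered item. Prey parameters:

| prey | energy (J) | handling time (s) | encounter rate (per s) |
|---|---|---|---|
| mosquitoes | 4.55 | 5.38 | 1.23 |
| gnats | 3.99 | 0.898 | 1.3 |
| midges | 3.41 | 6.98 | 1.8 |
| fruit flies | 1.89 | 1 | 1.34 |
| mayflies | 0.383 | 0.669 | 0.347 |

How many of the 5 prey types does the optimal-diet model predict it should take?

E/h in descending order: gnats 4.44, fruit flies 1.89, mosquitoes 0.846, mayflies 0.572, midges 0.489 J/s. The optimal diet is the largest prefix of this list for which every included type satisfies E_i/h_i > R on the types above it.
Rate on top 1: 2.393. fruit flies: 1.89 < 2.393 → exclude; stop.
Optimal diet: gnats — 1 of 5 types.

1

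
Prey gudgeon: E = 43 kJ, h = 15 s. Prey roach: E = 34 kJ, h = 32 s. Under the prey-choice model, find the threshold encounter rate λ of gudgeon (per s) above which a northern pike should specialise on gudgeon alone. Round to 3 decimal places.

Drop roach once their profitability E₂/h₂ falls below the rate achievable on gudgeon alone: E₂/h₂ = λE₁/(1 + λh₁).
Solve for λ: λE₁h₂ = E₂(1 + λh₁) → λ(E₁h₂ − E₂h₁) = E₂ → λ = E₂/(E₁h₂ − E₂h₁).
λ = 34/(43×32 − 34×15) = 34/866 = 0.03926 per s.

0.039 per s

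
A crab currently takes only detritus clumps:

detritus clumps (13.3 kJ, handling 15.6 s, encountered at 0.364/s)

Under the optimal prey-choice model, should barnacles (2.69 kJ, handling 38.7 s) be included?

Current rate: (0.364×13.3)/(1 + 0.364×15.6) = 0.7249 kJ/s.
Profitability of barnacles: 2.69/38.7 = 0.06951 kJ/s.
Since 0.06951 < R, time spent handling barnacles is better spent searching.

No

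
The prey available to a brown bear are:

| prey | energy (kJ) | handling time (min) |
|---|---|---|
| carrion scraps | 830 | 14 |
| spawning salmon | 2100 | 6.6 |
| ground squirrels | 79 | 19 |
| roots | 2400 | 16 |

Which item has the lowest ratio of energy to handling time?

Profitability E/h (kJ/min): carrion scraps = 830/14 = 59.3, spawning salmon = 2100/6.6 = 318, ground squirrels = 79/19 = 4.16, roots = 2400/16 = 150.
Ranked: spawning salmon > roots > carrion scraps > ground squirrels.

ground squirrels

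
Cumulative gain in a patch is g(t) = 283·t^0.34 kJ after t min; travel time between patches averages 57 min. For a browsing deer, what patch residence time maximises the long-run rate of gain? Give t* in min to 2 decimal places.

29.36 min

Optimal t* satisfies g'(t*) = g(t*)/(T + t*).
g'(t) = 0.34·283·t^-0.66. Setting 0.34·283·t^-0.66 = 283·t^0.34/(57+t) gives 0.34(57+t) = t, so 0.66·t = 0.34×57.
t* = 0.34×57/0.66 = 29.36 min.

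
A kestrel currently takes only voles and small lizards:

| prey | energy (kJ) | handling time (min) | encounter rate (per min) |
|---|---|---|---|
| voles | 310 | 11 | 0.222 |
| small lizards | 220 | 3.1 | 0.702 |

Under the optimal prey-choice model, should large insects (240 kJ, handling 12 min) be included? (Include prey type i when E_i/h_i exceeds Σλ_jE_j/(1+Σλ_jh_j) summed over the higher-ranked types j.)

No

Intake rate on the current diet: R = (0.222×310 + 0.702×220) / (1 + 0.222×11 + 0.702×3.1) = 223.3/5.618 = 39.74 kJ/min.
large insects: E/h = 240/12 = 20 kJ/min.
Since 20 < R, time spent handling large insects is better spent searching.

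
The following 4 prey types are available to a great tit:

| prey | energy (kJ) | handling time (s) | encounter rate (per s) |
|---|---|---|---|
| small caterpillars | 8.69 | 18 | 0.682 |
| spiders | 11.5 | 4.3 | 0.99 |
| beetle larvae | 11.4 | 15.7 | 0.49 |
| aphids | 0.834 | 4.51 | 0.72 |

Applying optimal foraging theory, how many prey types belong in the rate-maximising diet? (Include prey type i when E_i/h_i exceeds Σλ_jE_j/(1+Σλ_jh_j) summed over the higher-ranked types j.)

Rank by E/h (kJ/s): spiders 2.67, beetle larvae 0.726, small caterpillars 0.483, aphids 0.185. Include each in turn until the next type's E/h falls below the running intake rate.
Rate on top 1: 2.166. beetle larvae: 0.726 < 2.166 → exclude; stop.
Optimal diet: spiders — 1 of 4 types.

1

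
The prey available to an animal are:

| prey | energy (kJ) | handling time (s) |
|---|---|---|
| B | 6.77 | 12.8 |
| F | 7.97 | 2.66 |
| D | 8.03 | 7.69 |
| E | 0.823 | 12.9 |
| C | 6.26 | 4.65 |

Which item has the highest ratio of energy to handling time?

Profitability E/h (kJ/s): B = 6.77/12.8 = 0.529, F = 7.97/2.66 = 3, D = 8.03/7.69 = 1.04, E = 0.823/12.9 = 0.0638, C = 6.26/4.65 = 1.35.
Ranked: F > C > D > B > E.

F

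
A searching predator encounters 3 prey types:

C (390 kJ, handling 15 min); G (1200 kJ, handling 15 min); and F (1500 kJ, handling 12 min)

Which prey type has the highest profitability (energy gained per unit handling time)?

In descending order of E/h:
F: 1500/12 = 125 kJ/min
G: 1200/15 = 80 kJ/min
C: 390/15 = 26 kJ/min

F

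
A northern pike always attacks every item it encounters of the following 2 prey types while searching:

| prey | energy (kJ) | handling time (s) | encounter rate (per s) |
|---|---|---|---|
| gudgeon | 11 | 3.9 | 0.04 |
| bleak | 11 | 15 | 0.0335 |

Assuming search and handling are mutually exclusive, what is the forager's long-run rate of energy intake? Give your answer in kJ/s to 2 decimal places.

R = Σλ_iE_i / (1 + Σλ_ih_i)
Numerator: 0.04×11 + 0.0335×11 = 0.8085
Denominator: 1 + 0.04×3.9 + 0.0335×15 = 1.659
R = 0.8085/1.659 = 0.4875 kJ/s

0.49 kJ/s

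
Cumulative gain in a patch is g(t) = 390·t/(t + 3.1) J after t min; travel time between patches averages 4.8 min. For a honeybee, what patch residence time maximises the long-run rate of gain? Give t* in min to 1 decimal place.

3.9 min

Maximise g(t)/(T+t): set derivative to zero → g'(t)(T+t) = g(t).
g'(t) = 390·3.1/(t + 3.1)². Setting 390·3.1/(t+3.1)² = 390t/[(t+3.1)(4.8+t)] gives 3.1(4.8+t) = t(t+3.1), so t² = 3.1×4.8 = 14.88.
t* = √14.88 = 3.857 min.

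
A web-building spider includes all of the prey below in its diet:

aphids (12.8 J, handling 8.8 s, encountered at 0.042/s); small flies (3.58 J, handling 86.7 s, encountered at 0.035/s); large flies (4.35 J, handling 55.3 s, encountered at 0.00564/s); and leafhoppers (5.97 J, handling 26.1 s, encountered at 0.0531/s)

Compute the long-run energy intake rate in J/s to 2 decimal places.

0.16 J/s

R = (0.042×12.8 + 0.035×3.58 + 0.00564×4.35 + 0.0531×5.97) / (1 + 0.042×8.8 + 0.035×86.7 + 0.00564×55.3 + 0.0531×26.1) = 1.004/6.102 = 0.1646 J/s.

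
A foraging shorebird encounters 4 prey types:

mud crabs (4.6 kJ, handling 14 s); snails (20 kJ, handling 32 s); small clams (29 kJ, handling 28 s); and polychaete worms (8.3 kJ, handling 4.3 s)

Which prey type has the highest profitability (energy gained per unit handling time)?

polychaete worms

In descending order of E/h:
polychaete worms: 8.3/4.3 = 1.93 kJ/s
small clams: 29/28 = 1.04 kJ/s
snails: 20/32 = 0.625 kJ/s
mud crabs: 4.6/14 = 0.329 kJ/s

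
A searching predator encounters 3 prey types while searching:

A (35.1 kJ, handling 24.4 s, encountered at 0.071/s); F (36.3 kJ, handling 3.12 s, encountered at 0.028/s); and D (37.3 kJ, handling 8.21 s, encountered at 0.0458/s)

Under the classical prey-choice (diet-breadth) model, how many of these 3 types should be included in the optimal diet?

E/h in descending order: F 11.6, D 4.54, A 1.44 kJ/s. The optimal diet is the largest prefix of this list for which every included type satisfies E_i/h_i > R on the types above it.
Rate on top 1: 0.9347. D: 4.54 > 0.9347 → include.
Rate on top 2: 1.862. A: 1.44 < 1.862 → exclude; stop.
Optimal diet: F, D — 2 of 3 types.

2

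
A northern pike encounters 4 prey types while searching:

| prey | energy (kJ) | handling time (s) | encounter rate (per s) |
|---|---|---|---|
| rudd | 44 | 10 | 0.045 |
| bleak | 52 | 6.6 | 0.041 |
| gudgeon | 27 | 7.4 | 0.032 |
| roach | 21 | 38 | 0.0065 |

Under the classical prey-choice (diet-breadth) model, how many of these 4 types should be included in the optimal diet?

E/h in descending order: bleak 7.88, rudd 4.4, gudgeon 3.65, roach 0.553 kJ/s. The optimal diet is the largest prefix of this list for which every included type satisfies E_i/h_i > R on the types above it.
Rate on top 1: 1.678. rudd: 4.4 > 1.678 → include.
Rate on top 2: 2.39. gudgeon: 3.65 > 2.39 → include.
Rate on top 3: 2.542. roach: 0.553 < 2.542 → exclude; stop.
Optimal diet: bleak, rudd, gudgeon — 3 of 4 types.

3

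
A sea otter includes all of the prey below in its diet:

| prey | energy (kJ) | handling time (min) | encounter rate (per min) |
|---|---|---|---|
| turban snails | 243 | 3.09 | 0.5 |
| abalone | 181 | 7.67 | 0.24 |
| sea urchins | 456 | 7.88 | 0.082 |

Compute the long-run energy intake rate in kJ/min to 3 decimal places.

R = Σλ_iE_i / (1 + Σλ_ih_i)
Numerator: 0.5×243 + 0.24×181 + 0.082×456 = 202.3
Denominator: 1 + 0.5×3.09 + 0.24×7.67 + 0.082×7.88 = 5.032
R = 202.3/5.032 = 40.21 kJ/min

40.209 kJ/min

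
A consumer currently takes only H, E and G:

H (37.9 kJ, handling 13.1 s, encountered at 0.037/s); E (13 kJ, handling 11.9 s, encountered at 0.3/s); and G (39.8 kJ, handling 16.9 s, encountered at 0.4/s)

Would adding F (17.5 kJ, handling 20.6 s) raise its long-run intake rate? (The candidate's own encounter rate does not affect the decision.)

Current rate: (0.037×37.9 + 0.3×13 + 0.4×39.8)/(1 + 0.037×13.1 + 0.3×11.9 + 0.4×16.9) = 1.796 kJ/s.
Profitability of F: 17.5/20.6 = 0.8495 kJ/s.
0.8495 < 1.796, so adding F would lower the average — exclude it.

No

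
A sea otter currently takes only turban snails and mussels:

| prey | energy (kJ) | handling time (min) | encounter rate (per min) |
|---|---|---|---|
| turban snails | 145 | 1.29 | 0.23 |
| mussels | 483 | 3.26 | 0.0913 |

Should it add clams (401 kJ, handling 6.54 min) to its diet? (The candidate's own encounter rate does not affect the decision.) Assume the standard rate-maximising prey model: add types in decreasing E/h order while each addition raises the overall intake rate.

Yes

On turban snails and mussels alone, R = ΣλE/(1+Σλh) = 77.45/1.594 = 48.58 kJ/min.
Profitability of clams: 401/6.54 = 61.31 kJ/min.
Since 61.31 > R, including clams increases the long-run rate.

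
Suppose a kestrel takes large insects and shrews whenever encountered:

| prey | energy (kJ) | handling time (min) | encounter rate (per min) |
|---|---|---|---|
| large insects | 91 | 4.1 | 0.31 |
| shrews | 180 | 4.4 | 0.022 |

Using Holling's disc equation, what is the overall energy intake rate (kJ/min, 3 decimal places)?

13.586 kJ/min

R = Σλ_iE_i / (1 + Σλ_ih_i)
Numerator: 0.31×91 + 0.022×180 = 32.17
Denominator: 1 + 0.31×4.1 + 0.022×4.4 = 2.368
R = 32.17/2.368 = 13.59 kJ/min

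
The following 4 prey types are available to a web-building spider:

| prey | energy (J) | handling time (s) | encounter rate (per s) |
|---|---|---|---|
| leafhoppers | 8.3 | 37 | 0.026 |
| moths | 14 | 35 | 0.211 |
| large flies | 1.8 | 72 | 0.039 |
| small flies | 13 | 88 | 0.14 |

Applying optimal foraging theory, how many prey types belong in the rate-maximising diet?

1

Rank by E/h (J/s): moths 0.4, leafhoppers 0.224, small flies 0.148, large flies 0.025. Include each in turn until the next type's E/h falls below the running intake rate.
Rate on top 1: 0.3523. leafhoppers: 0.224 < 0.3523 → exclude; stop.
Optimal diet: moths — 1 of 4 types.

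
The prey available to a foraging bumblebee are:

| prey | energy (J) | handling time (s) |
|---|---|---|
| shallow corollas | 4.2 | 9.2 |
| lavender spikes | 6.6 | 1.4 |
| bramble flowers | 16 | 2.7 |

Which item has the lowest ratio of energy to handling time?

shallow corollas

Profitability E/h (J/s): shallow corollas = 4.2/9.2 = 0.457, lavender spikes = 6.6/1.4 = 4.71, bramble flowers = 16/2.7 = 5.93.
Ranked: bramble flowers > lavender spikes > shallow corollas.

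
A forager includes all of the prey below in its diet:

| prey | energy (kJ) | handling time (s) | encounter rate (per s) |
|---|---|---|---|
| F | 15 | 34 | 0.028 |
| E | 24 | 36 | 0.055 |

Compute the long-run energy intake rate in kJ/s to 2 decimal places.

Energy encountered per unit search time: 0.028×15 + 0.055×24 = 1.74 kJ/s.
Handling time per unit search time: 0.028×34 + 0.055×36 = 2.932.
Rate = 1.74/(1 + 2.932) = 0.4425 kJ/s.

0.44 kJ/s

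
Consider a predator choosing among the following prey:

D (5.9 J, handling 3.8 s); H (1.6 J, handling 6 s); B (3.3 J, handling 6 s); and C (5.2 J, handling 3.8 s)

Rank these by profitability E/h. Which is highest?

Profitability E/h (J/s): D = 5.9/3.8 = 1.55, H = 1.6/6 = 0.267, B = 3.3/6 = 0.55, C = 5.2/3.8 = 1.37.
Ranked: D > C > B > H.

D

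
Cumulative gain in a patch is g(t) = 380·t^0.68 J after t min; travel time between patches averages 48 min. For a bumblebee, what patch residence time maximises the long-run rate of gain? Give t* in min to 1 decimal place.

102.0 min

By the marginal value theorem, leave when the instantaneous gain rate g'(t) equals the habitat-wide average g(t)/(T + t).
g'(t) = 0.68·380·t^-0.32. Setting 0.68·380·t^-0.32 = 380·t^0.68/(48+t) gives 0.68(48+t) = t, so 0.32·t = 0.68×48.
t* = 0.68×48/0.32 = 102 min.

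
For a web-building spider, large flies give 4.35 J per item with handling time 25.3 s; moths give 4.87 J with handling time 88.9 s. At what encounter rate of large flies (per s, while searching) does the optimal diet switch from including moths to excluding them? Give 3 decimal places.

0.018 per s

Drop moths once their profitability E₂/h₂ falls below the rate achievable on large flies alone: E₂/h₂ = λE₁/(1 + λh₁).
Solve for λ: λE₁h₂ = E₂(1 + λh₁) → λ(E₁h₂ − E₂h₁) = E₂ → λ = E₂/(E₁h₂ − E₂h₁).
λ = 4.87/(4.35×88.9 − 4.87×25.3) = 4.87/263.5 = 0.01848 per s.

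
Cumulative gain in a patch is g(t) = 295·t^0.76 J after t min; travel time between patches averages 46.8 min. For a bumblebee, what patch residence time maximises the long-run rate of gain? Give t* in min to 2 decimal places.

Optimal t* satisfies g'(t*) = g(t*)/(T + t*).
g'(t) = 0.76·295·t^-0.24. Setting 0.76·295·t^-0.24 = 295·t^0.76/(46.8+t) gives 0.76(46.8+t) = t, so 0.24·t = 0.76×46.8.
t* = 0.76×46.8/0.24 = 148.2 min.

148.20 min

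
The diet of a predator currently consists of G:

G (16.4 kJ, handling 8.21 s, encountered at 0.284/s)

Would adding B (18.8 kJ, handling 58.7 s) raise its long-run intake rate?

No

On G alone, R = ΣλE/(1+Σλh) = 4.658/3.332 = 1.398 kJ/s.
Profitability of B: 18.8/58.7 = 0.3203 kJ/s.
Since 0.3203 < R, time spent handling B is better spent searching.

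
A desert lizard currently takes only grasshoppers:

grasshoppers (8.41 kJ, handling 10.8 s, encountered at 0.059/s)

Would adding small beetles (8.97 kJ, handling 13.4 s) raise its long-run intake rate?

Yes

Current rate: (0.059×8.41)/(1 + 0.059×10.8) = 0.3031 kJ/s.
Profitability of small beetles: 8.97/13.4 = 0.6694 kJ/s.
Since 0.6694 > R, including small beetles increases the long-run rate.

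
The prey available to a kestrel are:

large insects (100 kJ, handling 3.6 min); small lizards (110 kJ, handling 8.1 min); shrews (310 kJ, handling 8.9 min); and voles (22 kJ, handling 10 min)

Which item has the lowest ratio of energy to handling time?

In descending order of E/h:
shrews: 310/8.9 = 34.8 kJ/min
large insects: 100/3.6 = 27.8 kJ/min
small lizards: 110/8.1 = 13.6 kJ/min
voles: 22/10 = 2.2 kJ/min

voles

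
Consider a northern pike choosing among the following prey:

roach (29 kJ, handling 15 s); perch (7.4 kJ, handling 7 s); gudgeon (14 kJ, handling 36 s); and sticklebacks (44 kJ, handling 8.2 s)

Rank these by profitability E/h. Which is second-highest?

Profitability E/h (kJ/s): roach = 29/15 = 1.93, perch = 7.4/7 = 1.06, gudgeon = 14/36 = 0.389, sticklebacks = 44/8.2 = 5.37.
Ranked: sticklebacks > roach > perch > gudgeon.

roach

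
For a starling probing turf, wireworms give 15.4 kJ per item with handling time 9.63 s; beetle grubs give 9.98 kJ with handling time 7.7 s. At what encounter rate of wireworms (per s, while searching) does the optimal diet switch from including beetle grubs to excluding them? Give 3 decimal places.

At the threshold, the rate on wireworms alone equals the profitability of beetle grubs: λ·15.4/(1 + λ·9.63) = 9.98/7.7 = 1.296.
Rearranging, λ(15.4 − 1.296×9.63) = 1.296, so λ = 1.296/2.919 = 0.4441 per s.

0.444 per s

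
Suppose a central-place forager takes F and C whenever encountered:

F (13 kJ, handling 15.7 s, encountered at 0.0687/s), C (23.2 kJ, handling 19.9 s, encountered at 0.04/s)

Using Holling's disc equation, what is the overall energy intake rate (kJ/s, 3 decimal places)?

0.634 kJ/s

Energy encountered per unit search time: 0.0687×13 + 0.04×23.2 = 1.821 kJ/s.
Handling time per unit search time: 0.0687×15.7 + 0.04×19.9 = 1.875.
Rate = 1.821/(1 + 1.875) = 0.6335 kJ/s.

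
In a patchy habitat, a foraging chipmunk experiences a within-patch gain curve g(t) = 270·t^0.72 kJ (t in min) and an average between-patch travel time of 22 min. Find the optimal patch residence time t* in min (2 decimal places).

56.57 min

By the marginal value theorem, leave when the instantaneous gain rate g'(t) equals the habitat-wide average g(t)/(T + t).
g'(t) = 0.72·270·t^-0.28. Setting 0.72·270·t^-0.28 = 270·t^0.72/(22+t) gives 0.72(22+t) = t, so 0.28·t = 0.72×22.
t* = 0.72×22/0.28 = 56.57 min.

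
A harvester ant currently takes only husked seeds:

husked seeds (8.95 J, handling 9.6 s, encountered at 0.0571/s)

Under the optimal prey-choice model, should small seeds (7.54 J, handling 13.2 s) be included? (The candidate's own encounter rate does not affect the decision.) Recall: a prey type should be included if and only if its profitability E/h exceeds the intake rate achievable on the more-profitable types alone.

Yes

On husked seeds alone, R = ΣλE/(1+Σλh) = 0.511/1.548 = 0.3301 J/s.
small seeds: E/h = 7.54/13.2 = 0.5712 J/s.
Since 0.5712 > R, including small seeds increases the long-run rate.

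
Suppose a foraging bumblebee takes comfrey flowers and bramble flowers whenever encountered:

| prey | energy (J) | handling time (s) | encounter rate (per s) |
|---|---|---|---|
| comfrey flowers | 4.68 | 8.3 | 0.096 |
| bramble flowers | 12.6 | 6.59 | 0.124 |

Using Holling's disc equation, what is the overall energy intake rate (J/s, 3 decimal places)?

0.770 J/s

R = Σλ_iE_i / (1 + Σλ_ih_i)
Numerator: 0.096×4.68 + 0.124×12.6 = 2.012
Denominator: 1 + 0.096×8.3 + 0.124×6.59 = 2.614
R = 2.012/2.614 = 0.7696 J/s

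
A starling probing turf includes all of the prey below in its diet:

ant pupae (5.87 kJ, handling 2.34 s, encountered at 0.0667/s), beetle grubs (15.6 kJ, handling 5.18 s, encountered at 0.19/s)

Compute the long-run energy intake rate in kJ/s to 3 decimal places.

1.568 kJ/s

R = (0.0667×5.87 + 0.19×15.6) / (1 + 0.0667×2.34 + 0.19×5.18) = 3.356/2.14 = 1.568 kJ/s.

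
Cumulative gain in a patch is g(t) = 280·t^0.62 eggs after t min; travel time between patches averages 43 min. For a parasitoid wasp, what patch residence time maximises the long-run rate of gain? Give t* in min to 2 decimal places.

70.16 min

By the marginal value theorem, leave when the instantaneous gain rate g'(t) equals the habitat-wide average g(t)/(T + t).
g'(t) = 0.62·280·t^-0.38. Setting 0.62·280·t^-0.38 = 280·t^0.62/(43+t) gives 0.62(43+t) = t, so 0.38·t = 0.62×43.
t* = 0.62×43/0.38 = 70.16 min.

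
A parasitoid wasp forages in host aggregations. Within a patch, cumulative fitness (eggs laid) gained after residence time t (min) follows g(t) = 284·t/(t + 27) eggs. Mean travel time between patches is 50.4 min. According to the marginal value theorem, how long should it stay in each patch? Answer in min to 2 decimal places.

Maximise g(t)/(T+t): set derivative to zero → g'(t)(T+t) = g(t).
g'(t) = 284·27/(t + 27)². Setting 284·27/(t+27)² = 284t/[(t+27)(50.4+t)] gives 27(50.4+t) = t(t+27), so t² = 27×50.4 = 1361.
t* = √1361 = 36.89 min.

36.89 min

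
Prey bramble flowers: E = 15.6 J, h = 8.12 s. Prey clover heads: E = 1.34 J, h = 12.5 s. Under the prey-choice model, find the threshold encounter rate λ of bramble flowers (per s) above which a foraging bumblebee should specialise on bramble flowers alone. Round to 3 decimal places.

The zero-one rule: include clover heads iff E₂/h₂ > λE₁/(1+λh₁). Equality gives the switch point.
λE₁h₂ = E₂ + λE₂h₁ ⇒ λ = E₂/(E₁h₂ − E₂h₁) = 1.34/(195 − 10.88) = 0.007278 per s.

0.007 per s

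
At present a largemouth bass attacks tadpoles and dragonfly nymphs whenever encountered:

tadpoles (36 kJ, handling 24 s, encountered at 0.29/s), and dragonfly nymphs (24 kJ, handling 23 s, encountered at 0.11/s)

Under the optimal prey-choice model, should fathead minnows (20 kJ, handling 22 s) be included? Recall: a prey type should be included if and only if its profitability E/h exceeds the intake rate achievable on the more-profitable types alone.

No

Current rate: (0.29×36 + 0.11×24)/(1 + 0.29×24 + 0.11×23) = 1.247 kJ/s.
Profitability of fathead minnows: 20/22 = 0.9091 kJ/s.
0.9091 < 1.247, so adding fathead minnows would lower the average — exclude it.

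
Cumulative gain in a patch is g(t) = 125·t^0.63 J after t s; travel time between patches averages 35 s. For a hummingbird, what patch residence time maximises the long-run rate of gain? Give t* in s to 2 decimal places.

Maximise g(t)/(T+t): set derivative to zero → g'(t)(T+t) = g(t).
g'(t) = 0.63·125·t^-0.37. Setting 0.63·125·t^-0.37 = 125·t^0.63/(35+t) gives 0.63(35+t) = t, so 0.37·t = 0.63×35.
t* = 0.63×35/0.37 = 59.59 s.

59.59 s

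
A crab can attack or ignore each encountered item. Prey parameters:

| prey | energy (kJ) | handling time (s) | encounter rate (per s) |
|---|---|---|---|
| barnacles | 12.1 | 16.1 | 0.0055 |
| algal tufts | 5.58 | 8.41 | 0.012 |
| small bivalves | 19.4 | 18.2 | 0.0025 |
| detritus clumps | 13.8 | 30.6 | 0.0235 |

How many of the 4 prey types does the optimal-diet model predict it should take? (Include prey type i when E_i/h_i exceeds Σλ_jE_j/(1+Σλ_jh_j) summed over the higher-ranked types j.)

Profitabilities (E/h, kJ/s): small bivalves 1.07, barnacles 0.752, algal tufts 0.663, detritus clumps 0.451. Add prey in this order while the next type's profitability exceeds the intake rate on those already taken.
Rate on top 1: 0.04639. barnacles: 0.752 > 0.04639 → include.
Rate on top 2: 0.1015. algal tufts: 0.663 > 0.1015 → include.
Rate on top 3: 0.1474. detritus clumps: 0.451 > 0.1474 → include.
Optimal diet: small bivalves, barnacles, algal tufts, detritus clumps — 4 of 4 types.

4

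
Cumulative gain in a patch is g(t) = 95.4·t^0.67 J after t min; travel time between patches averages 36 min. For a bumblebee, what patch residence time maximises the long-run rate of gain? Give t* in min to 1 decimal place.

73.1 min

Maximise g(t)/(T+t): set derivative to zero → g'(t)(T+t) = g(t).
g'(t) = 0.67·95.4·t^-0.33. Setting 0.67·95.4·t^-0.33 = 95.4·t^0.67/(36+t) gives 0.67(36+t) = t, so 0.33·t = 0.67×36.
t* = 0.67×36/0.33 = 73.09 min.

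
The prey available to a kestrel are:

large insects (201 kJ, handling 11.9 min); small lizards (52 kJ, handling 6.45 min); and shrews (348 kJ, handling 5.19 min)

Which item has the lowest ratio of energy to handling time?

Profitability E/h (kJ/min): large insects = 201/11.9 = 16.9, small lizards = 52/6.45 = 8.06, shrews = 348/5.19 = 67.1.
Ranked: shrews > large insects > small lizards.

small lizards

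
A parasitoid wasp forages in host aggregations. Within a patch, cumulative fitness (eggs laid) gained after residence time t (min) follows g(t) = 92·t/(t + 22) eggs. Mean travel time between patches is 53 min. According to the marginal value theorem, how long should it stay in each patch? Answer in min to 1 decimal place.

Maximise g(t)/(T+t): set derivative to zero → g'(t)(T+t) = g(t).
g'(t) = 92·22/(t + 22)². Setting 92·22/(t+22)² = 92t/[(t+22)(53+t)] gives 22(53+t) = t(t+22), so t² = 22×53 = 1166.
t* = √1166 = 34.15 min.

34.1 min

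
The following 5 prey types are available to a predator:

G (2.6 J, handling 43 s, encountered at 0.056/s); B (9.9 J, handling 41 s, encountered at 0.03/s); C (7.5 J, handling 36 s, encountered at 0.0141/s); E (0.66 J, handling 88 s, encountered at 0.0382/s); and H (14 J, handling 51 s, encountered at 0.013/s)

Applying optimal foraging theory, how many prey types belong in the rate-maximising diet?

Rank by E/h (J/s): H 0.275, B 0.241, C 0.208, G 0.0605, E 0.0075. Include each in turn until the next type's E/h falls below the running intake rate.
Rate on top 1: 0.1094. B: 0.241 > 0.1094 → include.
Rate on top 2: 0.1656. C: 0.208 > 0.1656 → include.
Rate on top 3: 0.172. G: 0.0605 < 0.172 → exclude; stop.
Optimal diet: H, B, C — 3 of 5 types.

3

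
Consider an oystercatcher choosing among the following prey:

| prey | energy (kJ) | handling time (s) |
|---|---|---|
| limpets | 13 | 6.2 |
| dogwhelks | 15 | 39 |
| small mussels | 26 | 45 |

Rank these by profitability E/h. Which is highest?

limpets

In descending order of E/h:
limpets: 13/6.2 = 2.1 kJ/s
small mussels: 26/45 = 0.578 kJ/s
dogwhelks: 15/39 = 0.385 kJ/s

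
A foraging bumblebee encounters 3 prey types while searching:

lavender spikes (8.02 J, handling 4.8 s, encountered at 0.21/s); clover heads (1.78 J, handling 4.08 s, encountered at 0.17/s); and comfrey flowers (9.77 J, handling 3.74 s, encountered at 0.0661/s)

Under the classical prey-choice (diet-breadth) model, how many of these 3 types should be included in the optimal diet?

2

Rank by E/h (J/s): comfrey flowers 2.61, lavender spikes 1.67, clover heads 0.436. Include each in turn until the next type's E/h falls below the running intake rate.
Rate on top 1: 0.5178. lavender spikes: 1.67 > 0.5178 → include.
Rate on top 2: 1.033. clover heads: 0.436 < 1.033 → exclude; stop.
Optimal diet: comfrey flowers, lavender spikes — 2 of 3 types.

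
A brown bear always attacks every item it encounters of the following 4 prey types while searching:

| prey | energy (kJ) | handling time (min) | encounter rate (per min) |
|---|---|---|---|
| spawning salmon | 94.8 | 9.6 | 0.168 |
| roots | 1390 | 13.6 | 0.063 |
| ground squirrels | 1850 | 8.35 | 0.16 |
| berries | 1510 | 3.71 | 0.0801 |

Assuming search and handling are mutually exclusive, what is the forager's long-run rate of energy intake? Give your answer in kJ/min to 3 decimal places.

Energy encountered per unit search time: 0.168×94.8 + 0.063×1390 + 0.16×1850 + 0.0801×1510 = 520.4 kJ/min.
Handling time per unit search time: 0.168×9.6 + 0.063×13.6 + 0.16×8.35 + 0.0801×3.71 = 4.103.
Rate = 520.4/(1 + 4.103) = 102 kJ/min.

101.993 kJ/min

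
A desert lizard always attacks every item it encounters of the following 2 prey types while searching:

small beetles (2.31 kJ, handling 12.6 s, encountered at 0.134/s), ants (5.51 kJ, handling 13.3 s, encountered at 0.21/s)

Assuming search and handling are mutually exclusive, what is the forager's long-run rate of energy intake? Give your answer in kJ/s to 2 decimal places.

R = Σλ_iE_i / (1 + Σλ_ih_i)
Numerator: 0.134×2.31 + 0.21×5.51 = 1.467
Denominator: 1 + 0.134×12.6 + 0.21×13.3 = 5.481
R = 1.467/5.481 = 0.2676 kJ/s

0.27 kJ/s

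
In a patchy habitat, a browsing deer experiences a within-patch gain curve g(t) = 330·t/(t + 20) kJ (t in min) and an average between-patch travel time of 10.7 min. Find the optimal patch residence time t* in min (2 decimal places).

Maximise g(t)/(T+t): set derivative to zero → g'(t)(T+t) = g(t).
g'(t) = 330·20/(t + 20)². Setting 330·20/(t+20)² = 330t/[(t+20)(10.7+t)] gives 20(10.7+t) = t(t+20), so t² = 20×10.7 = 214.
t* = √214 = 14.63 min.

14.63 min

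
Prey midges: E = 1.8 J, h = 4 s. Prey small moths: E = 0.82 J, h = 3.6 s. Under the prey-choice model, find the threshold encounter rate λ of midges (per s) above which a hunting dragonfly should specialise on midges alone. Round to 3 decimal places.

Drop small moths once their profitability E₂/h₂ falls below the rate achievable on midges alone: E₂/h₂ = λE₁/(1 + λh₁).
Solve for λ: λE₁h₂ = E₂(1 + λh₁) → λ(E₁h₂ − E₂h₁) = E₂ → λ = E₂/(E₁h₂ − E₂h₁).
λ = 0.82/(1.8×3.6 − 0.82×4) = 0.82/3.2 = 0.2562 per s.

0.256 per s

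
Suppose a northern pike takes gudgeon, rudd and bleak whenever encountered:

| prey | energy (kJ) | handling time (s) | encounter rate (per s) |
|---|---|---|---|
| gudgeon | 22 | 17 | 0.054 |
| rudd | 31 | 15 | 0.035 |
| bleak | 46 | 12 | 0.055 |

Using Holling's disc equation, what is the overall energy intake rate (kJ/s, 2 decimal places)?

1.55 kJ/s

Energy encountered per unit search time: 0.054×22 + 0.035×31 + 0.055×46 = 4.803 kJ/s.
Handling time per unit search time: 0.054×17 + 0.035×15 + 0.055×12 = 2.103.
Rate = 4.803/(1 + 2.103) = 1.548 kJ/s.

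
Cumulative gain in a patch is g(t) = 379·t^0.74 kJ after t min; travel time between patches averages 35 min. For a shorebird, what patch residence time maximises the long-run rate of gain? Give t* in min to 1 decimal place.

By the marginal value theorem, leave when the instantaneous gain rate g'(t) equals the habitat-wide average g(t)/(T + t).
g'(t) = 0.74·379·t^-0.26. Setting 0.74·379·t^-0.26 = 379·t^0.74/(35+t) gives 0.74(35+t) = t, so 0.26·t = 0.74×35.
t* = 0.74×35/0.26 = 99.62 min.

99.6 min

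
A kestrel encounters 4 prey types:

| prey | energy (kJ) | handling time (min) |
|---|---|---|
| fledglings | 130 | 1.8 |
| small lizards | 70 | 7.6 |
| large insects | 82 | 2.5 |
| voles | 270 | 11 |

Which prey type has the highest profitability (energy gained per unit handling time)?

fledglings

Profitability E/h (kJ/min): fledglings = 130/1.8 = 72.2, small lizards = 70/7.6 = 9.21, large insects = 82/2.5 = 32.8, voles = 270/11 = 24.5.
Ranked: fledglings > large insects > voles > small lizards.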